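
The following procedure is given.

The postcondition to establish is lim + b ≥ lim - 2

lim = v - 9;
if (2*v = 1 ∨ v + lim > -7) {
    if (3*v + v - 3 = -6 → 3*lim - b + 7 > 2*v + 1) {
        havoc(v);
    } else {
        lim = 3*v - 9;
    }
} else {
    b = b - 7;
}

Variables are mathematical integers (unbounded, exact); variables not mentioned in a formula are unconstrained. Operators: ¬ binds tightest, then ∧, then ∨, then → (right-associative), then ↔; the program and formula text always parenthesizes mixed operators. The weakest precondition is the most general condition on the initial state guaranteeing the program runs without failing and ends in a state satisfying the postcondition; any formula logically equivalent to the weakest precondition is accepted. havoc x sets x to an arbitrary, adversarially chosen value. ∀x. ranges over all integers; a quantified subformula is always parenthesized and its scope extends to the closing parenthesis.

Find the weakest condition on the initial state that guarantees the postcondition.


Working backward. After the program, the postcondition lim + b ≥ lim - 2 must hold; in canonical form it is b ≥ -2.
Then branch requires ((4*v = -3 → 3*lim > b + 2*v - 6) → b ≥ -2) ∧ ((¬(4*v = -3 → 3*lim > b + 2*v - 6)) → b ≥ -2); else branch requires b ≥ 5.
Before the if: ((2*v = 1 ∨ lim + v > -7) → (((4*v = -3 → 3*lim > b + 2*v - 6) → b ≥ -2) ∧ ((¬(4*v = -3 → 3*lim > b + 2*v - 6)) → b ≥ -2))) ∧ ((¬(2*v = 1 ∨ lim + v > -7)) → b ≥ 5)
Before lim := v - 9: ((2*v = 1 ∨ 2*v > 2) → (((4*v = -3 → v > b + 21) → b ≥ -2) ∧ ((¬(4*v = -3 → v > b + 21)) → b ≥ -2))) ∧ ((¬(2*v = 1 ∨ 2*v > 2)) → b ≥ 5)
Answer: WP = ((2*v = 1 ∨ 2*v > 2) → (((4*v = -3 → v > b + 21) → b ≥ -2) ∧ ((¬(4*v = -3 → v > b + 21)) → b ≥ -2))) ∧ ((¬(2*v = 1 ∨ 2*v > 2)) → b ≥ 5)


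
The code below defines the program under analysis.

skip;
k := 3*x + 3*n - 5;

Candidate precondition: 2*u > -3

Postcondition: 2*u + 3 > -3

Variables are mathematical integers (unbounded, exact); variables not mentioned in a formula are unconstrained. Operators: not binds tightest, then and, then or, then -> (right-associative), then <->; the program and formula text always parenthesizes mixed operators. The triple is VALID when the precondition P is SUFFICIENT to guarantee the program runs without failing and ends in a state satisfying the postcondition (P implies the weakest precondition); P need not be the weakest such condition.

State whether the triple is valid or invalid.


Working backward. After the program, the postcondition 2*u + 3 > -3 must hold; in canonical form it is 2*u > -6.
Before k := 3*x + 3*n - 5: 2*u > -6
Before skip: 2*u > -6
The weakest precondition is 2*u > -6.
Check whether 2*u > -3 implies it.
Every state satisfying the precondition satisfies the weakest precondition: the implication holds.
Answer: valid


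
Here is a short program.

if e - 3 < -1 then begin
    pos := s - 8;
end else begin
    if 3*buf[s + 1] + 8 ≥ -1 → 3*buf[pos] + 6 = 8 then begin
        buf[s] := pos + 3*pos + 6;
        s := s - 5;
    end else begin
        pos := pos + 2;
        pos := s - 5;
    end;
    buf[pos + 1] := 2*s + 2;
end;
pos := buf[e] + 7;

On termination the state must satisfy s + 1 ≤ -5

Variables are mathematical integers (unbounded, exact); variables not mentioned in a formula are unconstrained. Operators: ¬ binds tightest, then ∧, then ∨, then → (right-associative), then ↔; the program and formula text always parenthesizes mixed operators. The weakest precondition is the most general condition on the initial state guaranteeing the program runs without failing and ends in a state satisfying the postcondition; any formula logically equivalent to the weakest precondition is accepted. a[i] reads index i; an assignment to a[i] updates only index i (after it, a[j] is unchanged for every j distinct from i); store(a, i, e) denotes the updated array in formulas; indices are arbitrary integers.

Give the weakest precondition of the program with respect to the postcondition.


Working backward. After the program, the postcondition s + 1 ≤ -5 must hold; in canonical form it is s ≤ -6.
Before pos := buf[e] + 7: s ≤ -6
Then branch requires s ≤ -6; else branch requires ((3*buf[s + 1] ≥ -9 → 3*buf[pos] = 2) → s ≤ -1) ∧ ((¬(3*buf[s + 1] ≥ -9 → 3*buf[pos] = 2)) → s ≤ -6).
Before the if: (e < 2 → s ≤ -6) ∧ ((¬(e < 2)) → (((3*buf[s + 1] ≥ -9 → 3*buf[pos] = 2) → s ≤ -1) ∧ ((¬(3*buf[s + 1] ≥ -9 → 3*buf[pos] = 2)) → s ≤ -6)))
Answer: WP = (e < 2 → s ≤ -6) ∧ ((¬(e < 2)) → (((3*buf[s + 1] ≥ -9 → 3*buf[pos] = 2) → s ≤ -1) ∧ ((¬(3*buf[s + 1] ≥ -9 → 3*buf[pos] = 2)) → s ≤ -6)))


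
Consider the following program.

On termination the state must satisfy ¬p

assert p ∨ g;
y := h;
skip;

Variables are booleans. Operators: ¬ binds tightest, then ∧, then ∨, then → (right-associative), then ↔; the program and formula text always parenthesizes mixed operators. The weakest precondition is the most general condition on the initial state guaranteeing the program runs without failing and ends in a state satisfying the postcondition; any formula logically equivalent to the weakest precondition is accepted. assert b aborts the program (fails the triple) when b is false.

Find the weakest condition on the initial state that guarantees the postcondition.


Working backward. After the program, ¬p must hold.
Before skip: ¬p
Before y := h: ¬p
Before assert p ∨ g: (p ∨ g) ∧ (¬p)
Answer: WP = (p ∨ g) ∧ (¬p)


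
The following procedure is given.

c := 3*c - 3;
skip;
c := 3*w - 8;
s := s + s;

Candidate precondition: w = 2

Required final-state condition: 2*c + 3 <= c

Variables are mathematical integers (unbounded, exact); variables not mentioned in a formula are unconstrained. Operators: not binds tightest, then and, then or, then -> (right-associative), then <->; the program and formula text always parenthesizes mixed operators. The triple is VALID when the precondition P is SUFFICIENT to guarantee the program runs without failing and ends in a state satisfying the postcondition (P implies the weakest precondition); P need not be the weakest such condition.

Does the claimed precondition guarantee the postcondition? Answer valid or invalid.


Working backward. After the program, the postcondition 2*c + 3 <= c must hold; in canonical form it is c <= -3.
Before s := s + s: c <= -3
Before c := 3*w - 8: 3*w <= 5
Before skip: 3*w <= 5
Before c := 3*c - 3: 3*w <= 5
The weakest precondition is 3*w <= 5.
Check whether w = 2 implies it.
Countermodel: at the initial state w = 2, the precondition holds but the weakest precondition fails.
Answer: invalid


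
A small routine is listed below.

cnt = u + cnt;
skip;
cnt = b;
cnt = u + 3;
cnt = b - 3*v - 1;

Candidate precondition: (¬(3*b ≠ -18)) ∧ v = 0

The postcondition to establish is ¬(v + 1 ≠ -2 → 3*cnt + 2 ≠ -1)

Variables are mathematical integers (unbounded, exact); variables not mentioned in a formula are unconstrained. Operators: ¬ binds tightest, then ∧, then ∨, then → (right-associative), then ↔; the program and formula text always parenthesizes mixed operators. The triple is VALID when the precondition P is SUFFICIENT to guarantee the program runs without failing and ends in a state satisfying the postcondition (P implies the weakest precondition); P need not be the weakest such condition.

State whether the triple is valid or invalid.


Working backward. After the program, the postcondition ¬(v + 1 ≠ -2 → 3*cnt + 2 ≠ -1) must hold; in canonical form it is ¬(v ≠ -3 → 3*cnt ≠ -3).
Before cnt := b - 3*v - 1: ¬(v ≠ -3 → 3*b ≠ 9*v)
Before cnt := u + 3: ¬(v ≠ -3 → 3*b ≠ 9*v)
Before cnt := b: ¬(v ≠ -3 → 3*b ≠ 9*v)
Before skip: ¬(v ≠ -3 → 3*b ≠ 9*v)
Before cnt := u + cnt: ¬(v ≠ -3 → 3*b ≠ 9*v)
The weakest precondition is ¬(v ≠ -3 → 3*b ≠ 9*v).
Check whether (¬(3*b ≠ -18)) ∧ v = 0 implies it.
Countermodel: at the initial state b = -6, v = 0, the precondition holds but the weakest precondition fails.
Answer: invalid


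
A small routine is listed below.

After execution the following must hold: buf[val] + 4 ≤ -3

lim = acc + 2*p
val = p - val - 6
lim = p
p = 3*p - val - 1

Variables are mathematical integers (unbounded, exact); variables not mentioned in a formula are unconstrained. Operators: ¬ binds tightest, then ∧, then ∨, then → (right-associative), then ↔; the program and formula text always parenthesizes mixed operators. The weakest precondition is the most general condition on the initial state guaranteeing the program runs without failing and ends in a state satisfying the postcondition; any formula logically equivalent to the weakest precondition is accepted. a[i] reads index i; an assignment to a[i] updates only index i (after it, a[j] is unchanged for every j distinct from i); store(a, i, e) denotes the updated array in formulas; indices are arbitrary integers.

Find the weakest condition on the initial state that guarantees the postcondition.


Working backward. After the program, the postcondition buf[val] + 4 ≤ -3 must hold; in canonical form it is buf[val] ≤ -7.
Before p := 3*p - val - 1: buf[val] ≤ -7
Before lim := p: buf[val] ≤ -7
Before val := p - val - 6: buf[p - val - 6] ≤ -7
Before lim := acc + 2*p: buf[p - val - 6] ≤ -7
Answer: WP = buf[p - val - 6] ≤ -7


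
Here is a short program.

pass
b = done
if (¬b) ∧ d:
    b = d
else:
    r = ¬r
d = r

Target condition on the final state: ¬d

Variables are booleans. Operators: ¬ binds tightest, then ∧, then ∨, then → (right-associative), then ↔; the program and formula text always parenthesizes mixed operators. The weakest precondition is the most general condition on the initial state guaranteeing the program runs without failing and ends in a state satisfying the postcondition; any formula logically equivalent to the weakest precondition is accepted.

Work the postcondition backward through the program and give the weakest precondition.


Working backward. After the program, ¬d must hold.
Before d := r: ¬r
Then branch requires ¬r; else branch requires r.
Before the if: (((¬b) ∧ d) → (¬r)) ∧ ((¬((¬b) ∧ d)) → r)
Before b := done: (((¬done) ∧ d) → (¬r)) ∧ ((¬((¬done) ∧ d)) → r)
Before skip: (((¬done) ∧ d) → (¬r)) ∧ ((¬((¬done) ∧ d)) → r)
Answer: WP = (((¬done) ∧ d) → (¬r)) ∧ ((¬((¬done) ∧ d)) → r)


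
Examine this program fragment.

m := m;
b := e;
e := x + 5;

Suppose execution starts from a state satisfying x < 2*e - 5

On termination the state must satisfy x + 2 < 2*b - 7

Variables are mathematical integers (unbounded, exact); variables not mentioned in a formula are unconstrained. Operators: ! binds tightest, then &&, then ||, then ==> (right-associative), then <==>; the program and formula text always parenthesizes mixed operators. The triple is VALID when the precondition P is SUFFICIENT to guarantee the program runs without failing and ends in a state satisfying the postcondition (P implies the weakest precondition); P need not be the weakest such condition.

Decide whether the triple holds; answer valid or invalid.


Working backward. After the program, the postcondition x + 2 < 2*b - 7 must hold; in canonical form it is x < 2*b - 9.
Before e := x + 5: x < 2*b - 9
Before b := e: x < 2*e - 9
Before m := m: x < 2*e - 9
The weakest precondition is x < 2*e - 9.
Check whether x < 2*e - 5 implies it.
Countermodel: at the initial state e = 0, x = -6, the precondition holds but the weakest precondition fails.
Answer: invalid


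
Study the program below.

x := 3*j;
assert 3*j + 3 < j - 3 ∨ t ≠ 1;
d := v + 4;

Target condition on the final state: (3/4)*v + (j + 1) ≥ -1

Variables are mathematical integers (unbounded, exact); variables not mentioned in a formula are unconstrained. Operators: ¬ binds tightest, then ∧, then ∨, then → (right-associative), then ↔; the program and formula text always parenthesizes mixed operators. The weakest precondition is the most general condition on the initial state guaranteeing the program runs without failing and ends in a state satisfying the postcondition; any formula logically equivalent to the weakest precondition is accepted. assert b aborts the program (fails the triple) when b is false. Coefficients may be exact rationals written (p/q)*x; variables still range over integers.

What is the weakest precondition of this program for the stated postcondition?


Working backward. After the program, the postcondition (3/4)*v + (j + 1) ≥ -1 must hold; in canonical form it is j + (3/4)*v ≥ -2.
Before d := v + 4: j + (3/4)*v ≥ -2
Before assert 3*j + 3 < j - 3 ∨ t ≠ 1: (2*j < -6 ∨ t ≠ 1) ∧ j + (3/4)*v ≥ -2
Before x := 3*j: (2*j < -6 ∨ t ≠ 1) ∧ j + (3/4)*v ≥ -2
Answer: WP = (2*j < -6 ∨ t ≠ 1) ∧ j + (3/4)*v ≥ -2


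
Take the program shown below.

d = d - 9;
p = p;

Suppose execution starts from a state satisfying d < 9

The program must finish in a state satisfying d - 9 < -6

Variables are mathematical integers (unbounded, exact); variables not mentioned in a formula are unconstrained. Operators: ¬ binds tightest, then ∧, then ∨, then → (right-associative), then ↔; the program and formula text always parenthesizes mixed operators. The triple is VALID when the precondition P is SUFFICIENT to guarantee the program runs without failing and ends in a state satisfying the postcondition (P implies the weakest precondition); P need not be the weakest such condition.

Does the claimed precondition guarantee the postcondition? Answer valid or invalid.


Working backward. After the program, the postcondition d - 9 < -6 must hold; in canonical form it is d < 3.
Before p := p: d < 3
Before d := d - 9: d < 12
The weakest precondition is d < 12.
Check whether d < 9 implies it.
Every state satisfying the precondition satisfies the weakest precondition: the implication holds.
Answer: valid


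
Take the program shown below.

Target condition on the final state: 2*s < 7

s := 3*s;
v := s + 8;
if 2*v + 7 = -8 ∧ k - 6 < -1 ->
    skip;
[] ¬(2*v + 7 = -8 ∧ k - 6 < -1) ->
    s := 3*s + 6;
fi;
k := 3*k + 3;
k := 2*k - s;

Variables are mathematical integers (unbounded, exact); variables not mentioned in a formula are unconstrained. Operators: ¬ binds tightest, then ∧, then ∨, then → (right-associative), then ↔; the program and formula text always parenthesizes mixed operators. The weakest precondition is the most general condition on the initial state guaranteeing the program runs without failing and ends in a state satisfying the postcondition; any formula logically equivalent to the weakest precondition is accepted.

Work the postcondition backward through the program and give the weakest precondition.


Working backward. After the program, 2*s < 7 must hold.
Before k := 2*k - s: 2*s < 7
Before k := 3*k + 3: 2*s < 7
Then branch requires 2*s < 7; else branch requires 6*s < -5.
Before the if: ((2*v = -15 ∧ k < 5) → 2*s < 7) ∧ ((¬(2*v = -15 ∧ k < 5)) → 6*s < -5)
Before v := s + 8: ((2*s = -31 ∧ k < 5) → 2*s < 7) ∧ ((¬(2*s = -31 ∧ k < 5)) → 6*s < -5)
Before s := 3*s: ((6*s = -31 ∧ k < 5) → 6*s < 7) ∧ ((¬(6*s = -31 ∧ k < 5)) → 18*s < -5)
Answer: WP = ((6*s = -31 ∧ k < 5) → 6*s < 7) ∧ ((¬(6*s = -31 ∧ k < 5)) → 18*s < -5)


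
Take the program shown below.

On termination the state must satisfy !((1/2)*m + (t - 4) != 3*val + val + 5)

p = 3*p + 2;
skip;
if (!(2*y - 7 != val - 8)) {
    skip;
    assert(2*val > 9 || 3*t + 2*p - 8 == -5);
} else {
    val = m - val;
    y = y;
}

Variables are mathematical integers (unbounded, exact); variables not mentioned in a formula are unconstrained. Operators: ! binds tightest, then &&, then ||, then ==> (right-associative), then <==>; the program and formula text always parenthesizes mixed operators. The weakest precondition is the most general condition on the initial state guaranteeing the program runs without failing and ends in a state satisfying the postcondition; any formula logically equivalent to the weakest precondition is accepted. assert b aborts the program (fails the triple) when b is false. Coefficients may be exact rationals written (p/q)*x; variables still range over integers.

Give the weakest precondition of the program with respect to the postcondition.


Working backward. After the program, the postcondition !((1/2)*m + (t - 4) != 3*val + val + 5) must hold; in canonical form it is !((1/2)*m + t != 4*val + 9).
Then branch requires (2*val > 9 || 2*p + 3*t == 3) && (!((1/2)*m + t != 4*val + 9)); else branch requires !(t + 4*val != (7/2)*m + 9).
Before the if: ((!(2*y != val - 1)) ==> ((2*val > 9 || 2*p + 3*t == 3) && (!((1/2)*m + t != 4*val + 9)))) && (2*y != val - 1 ==> (!(t + 4*val != (7/2)*m + 9)))
Before skip: ((!(2*y != val - 1)) ==> ((2*val > 9 || 2*p + 3*t == 3) && (!((1/2)*m + t != 4*val + 9)))) && (2*y != val - 1 ==> (!(t + 4*val != (7/2)*m + 9)))
Before p := 3*p + 2: ((!(2*y != val - 1)) ==> ((2*val > 9 || 6*p + 3*t == -1) && (!((1/2)*m + t != 4*val + 9)))) && (2*y != val - 1 ==> (!(t + 4*val != (7/2)*m + 9)))
Answer: WP = ((!(2*y != val - 1)) ==> ((2*val > 9 || 6*p + 3*t == -1) && (!((1/2)*m + t != 4*val + 9)))) && (2*y != val - 1 ==> (!(t + 4*val != (7/2)*m + 9)))


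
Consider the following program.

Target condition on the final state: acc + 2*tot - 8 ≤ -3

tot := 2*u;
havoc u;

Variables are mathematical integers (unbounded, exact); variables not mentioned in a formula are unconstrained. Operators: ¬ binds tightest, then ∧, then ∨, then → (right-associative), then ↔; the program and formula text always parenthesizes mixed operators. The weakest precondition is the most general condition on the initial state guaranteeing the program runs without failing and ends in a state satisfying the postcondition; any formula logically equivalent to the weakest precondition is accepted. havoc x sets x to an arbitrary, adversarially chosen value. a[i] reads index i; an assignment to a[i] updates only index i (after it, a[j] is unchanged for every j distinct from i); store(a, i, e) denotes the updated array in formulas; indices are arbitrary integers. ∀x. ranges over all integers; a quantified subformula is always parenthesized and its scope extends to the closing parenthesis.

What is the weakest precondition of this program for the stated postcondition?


Working backward. After the program, the postcondition acc + 2*tot - 8 ≤ -3 must hold; in canonical form it is acc + 2*tot ≤ 5.
Before havoc u: acc + 2*tot ≤ 5
Before tot := 2*u: acc + 4*u ≤ 5
Answer: WP = acc + 4*u ≤ 5


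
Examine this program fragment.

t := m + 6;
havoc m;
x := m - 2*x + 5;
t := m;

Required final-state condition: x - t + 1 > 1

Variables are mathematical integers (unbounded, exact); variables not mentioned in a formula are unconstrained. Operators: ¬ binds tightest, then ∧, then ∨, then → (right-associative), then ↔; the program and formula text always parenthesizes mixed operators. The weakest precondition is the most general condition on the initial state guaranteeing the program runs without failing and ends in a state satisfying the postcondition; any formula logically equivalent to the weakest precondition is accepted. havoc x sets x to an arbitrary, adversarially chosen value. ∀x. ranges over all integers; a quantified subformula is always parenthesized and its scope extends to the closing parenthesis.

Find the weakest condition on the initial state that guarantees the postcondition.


Working backward. After the program, the postcondition x - t + 1 > 1 must hold; in canonical form it is x > t.
Before t := m: x > m
Before x := m - 2*x + 5: 2*x < 5
Before havoc m: 2*x < 5
Before t := m + 6: 2*x < 5
Answer: WP = 2*x < 5


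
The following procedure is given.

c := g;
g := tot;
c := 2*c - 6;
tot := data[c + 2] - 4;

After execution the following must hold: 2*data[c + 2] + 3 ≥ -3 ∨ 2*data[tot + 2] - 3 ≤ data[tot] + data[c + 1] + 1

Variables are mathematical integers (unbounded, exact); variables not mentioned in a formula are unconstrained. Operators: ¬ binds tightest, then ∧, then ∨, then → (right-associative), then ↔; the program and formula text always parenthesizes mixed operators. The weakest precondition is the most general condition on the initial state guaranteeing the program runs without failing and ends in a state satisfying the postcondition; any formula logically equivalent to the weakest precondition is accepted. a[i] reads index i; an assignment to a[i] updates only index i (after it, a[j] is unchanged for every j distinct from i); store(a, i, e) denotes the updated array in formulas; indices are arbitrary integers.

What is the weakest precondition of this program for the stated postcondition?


Working backward. After the program, the postcondition 2*data[c + 2] + 3 ≥ -3 ∨ 2*data[tot + 2] - 3 ≤ data[tot] + data[c + 1] + 1 must hold; in canonical form it is 2*data[c + 2] ≥ -6 ∨ 2*data[tot + 2] ≤ data[c + 1] + data[tot] + 4.
Before tot := data[c + 2] - 4: 2*data[c + 2] ≥ -6 ∨ 2*data[data[c + 2] - 2] ≤ data[c + 1] + data[data[c + 2] - 4] + 4
Before c := 2*c - 6: 2*data[2*c - 4] ≥ -6 ∨ 2*data[data[2*c - 4] - 2] ≤ data[2*c - 5] + data[data[2*c - 4] - 4] + 4
Before g := tot: 2*data[2*c - 4] ≥ -6 ∨ 2*data[data[2*c - 4] - 2] ≤ data[2*c - 5] + data[data[2*c - 4] - 4] + 4
Before c := g: 2*data[2*g - 4] ≥ -6 ∨ 2*data[data[2*g - 4] - 2] ≤ data[2*g - 5] + data[data[2*g - 4] - 4] + 4
Answer: WP = 2*data[2*g - 4] ≥ -6 ∨ 2*data[data[2*g - 4] - 2] ≤ data[2*g - 5] + data[data[2*g - 4] - 4] + 4


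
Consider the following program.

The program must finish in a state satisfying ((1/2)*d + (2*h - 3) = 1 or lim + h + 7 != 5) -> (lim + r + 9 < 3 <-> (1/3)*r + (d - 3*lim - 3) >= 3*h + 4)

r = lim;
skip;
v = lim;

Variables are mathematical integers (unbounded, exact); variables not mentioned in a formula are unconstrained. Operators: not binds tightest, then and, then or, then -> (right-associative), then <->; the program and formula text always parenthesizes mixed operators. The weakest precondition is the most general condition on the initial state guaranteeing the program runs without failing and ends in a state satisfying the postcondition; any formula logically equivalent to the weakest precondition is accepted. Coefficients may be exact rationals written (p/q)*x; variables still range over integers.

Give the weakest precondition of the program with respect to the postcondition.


Working backward. After the program, the postcondition ((1/2)*d + (2*h - 3) = 1 or lim + h + 7 != 5) -> (lim + r + 9 < 3 <-> (1/3)*r + (d - 3*lim - 3) >= 3*h + 4) must hold; in canonical form it is ((1/2)*d + 2*h = 4 or h + lim != -2) -> (lim + r < -6 <-> d + (1/3)*r >= 3*h + 3*lim + 7).
Before v := lim: ((1/2)*d + 2*h = 4 or h + lim != -2) -> (lim + r < -6 <-> d + (1/3)*r >= 3*h + 3*lim + 7)
Before skip: ((1/2)*d + 2*h = 4 or h + lim != -2) -> (lim + r < -6 <-> d + (1/3)*r >= 3*h + 3*lim + 7)
Before r := lim: ((1/2)*d + 2*h = 4 or h + lim != -2) -> (2*lim < -6 <-> d >= 3*h + (8/3)*lim + 7)
Answer: WP = ((1/2)*d + 2*h = 4 or h + lim != -2) -> (2*lim < -6 <-> d >= 3*h + (8/3)*lim + 7)


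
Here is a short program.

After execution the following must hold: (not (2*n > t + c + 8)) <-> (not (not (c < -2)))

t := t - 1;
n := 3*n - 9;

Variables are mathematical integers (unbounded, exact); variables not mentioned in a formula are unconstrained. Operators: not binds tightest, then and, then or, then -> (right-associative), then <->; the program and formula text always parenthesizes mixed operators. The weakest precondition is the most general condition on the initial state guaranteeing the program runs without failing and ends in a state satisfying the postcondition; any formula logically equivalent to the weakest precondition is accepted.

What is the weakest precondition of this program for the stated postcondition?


Working backward. After the program, the postcondition (not (2*n > t + c + 8)) <-> (not (not (c < -2))) must hold; in canonical form it is (not (2*n > c + t + 8)) <-> c < -2.
Before n := 3*n - 9: (not (6*n > c + t + 26)) <-> c < -2
Before t := t - 1: (not (6*n > c + t + 25)) <-> c < -2
Answer: WP = (not (6*n > c + t + 25)) <-> c < -2


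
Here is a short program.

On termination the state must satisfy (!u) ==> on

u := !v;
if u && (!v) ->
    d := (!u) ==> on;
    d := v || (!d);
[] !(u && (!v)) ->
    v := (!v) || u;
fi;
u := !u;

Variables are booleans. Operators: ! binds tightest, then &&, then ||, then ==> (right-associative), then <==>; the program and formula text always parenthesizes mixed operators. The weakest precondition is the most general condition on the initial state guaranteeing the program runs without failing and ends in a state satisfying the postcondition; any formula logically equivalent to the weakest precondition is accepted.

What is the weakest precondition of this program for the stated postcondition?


Working backward. After the program, (!u) ==> on must hold.
Before u := !u: u ==> on
Then branch requires u ==> on; else branch requires u ==> on.
Before the if: ((u && (!v)) ==> (u ==> on)) && ((!(u && (!v))) ==> (u ==> on))
Before u := !v: ((!v) ==> ((!v) ==> on)) && (v ==> ((!v) ==> on))
Answer: WP = ((!v) ==> ((!v) ==> on)) && (v ==> ((!v) ==> on))


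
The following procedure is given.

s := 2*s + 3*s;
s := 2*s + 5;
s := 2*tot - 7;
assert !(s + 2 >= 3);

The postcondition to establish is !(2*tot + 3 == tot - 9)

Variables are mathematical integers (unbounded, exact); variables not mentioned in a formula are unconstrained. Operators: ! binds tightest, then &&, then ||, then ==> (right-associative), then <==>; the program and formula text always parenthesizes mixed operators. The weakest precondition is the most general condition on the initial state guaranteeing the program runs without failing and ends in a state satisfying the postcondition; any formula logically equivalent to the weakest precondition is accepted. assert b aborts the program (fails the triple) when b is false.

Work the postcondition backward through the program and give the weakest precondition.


Working backward. After the program, the postcondition !(2*tot + 3 == tot - 9) must hold; in canonical form it is !(tot == -12).
Before assert !(s + 2 >= 3): (!(s >= 1)) && (!(tot == -12))
Before s := 2*tot - 7: (!(2*tot >= 8)) && (!(tot == -12))
Before s := 2*s + 5: (!(2*tot >= 8)) && (!(tot == -12))
Before s := 2*s + 3*s: (!(2*tot >= 8)) && (!(tot == -12))
Answer: WP = (!(2*tot >= 8)) && (!(tot == -12))


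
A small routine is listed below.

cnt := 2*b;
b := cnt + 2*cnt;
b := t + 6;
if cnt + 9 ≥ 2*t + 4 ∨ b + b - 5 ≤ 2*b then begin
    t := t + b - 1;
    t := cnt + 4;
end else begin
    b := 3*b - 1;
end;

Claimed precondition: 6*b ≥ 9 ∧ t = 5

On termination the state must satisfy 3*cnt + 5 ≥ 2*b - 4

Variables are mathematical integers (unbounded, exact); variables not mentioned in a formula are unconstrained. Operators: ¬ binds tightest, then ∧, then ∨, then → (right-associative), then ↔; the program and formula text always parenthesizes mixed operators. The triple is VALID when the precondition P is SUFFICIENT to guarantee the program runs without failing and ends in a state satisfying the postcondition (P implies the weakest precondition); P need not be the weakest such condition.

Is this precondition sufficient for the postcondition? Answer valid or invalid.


Working backward. After the program, the postcondition 3*cnt + 5 ≥ 2*b - 4 must hold; in canonical form it is 3*cnt ≥ 2*b - 9.
Then branch requires 3*cnt ≥ 2*b - 9; else branch requires 3*cnt ≥ 6*b - 11.
Before the if: 3*cnt ≥ 2*b - 9
Before b := t + 6: 3*cnt ≥ 2*t + 3
Before b := cnt + 2*cnt: 3*cnt ≥ 2*t + 3
Before cnt := 2*b: 6*b ≥ 2*t + 3
The weakest precondition is 6*b ≥ 2*t + 3.
Check whether 6*b ≥ 9 ∧ t = 5 implies it.
Countermodel: at the initial state b = 2, t = 5, the precondition holds but the weakest precondition fails.
Answer: invalid


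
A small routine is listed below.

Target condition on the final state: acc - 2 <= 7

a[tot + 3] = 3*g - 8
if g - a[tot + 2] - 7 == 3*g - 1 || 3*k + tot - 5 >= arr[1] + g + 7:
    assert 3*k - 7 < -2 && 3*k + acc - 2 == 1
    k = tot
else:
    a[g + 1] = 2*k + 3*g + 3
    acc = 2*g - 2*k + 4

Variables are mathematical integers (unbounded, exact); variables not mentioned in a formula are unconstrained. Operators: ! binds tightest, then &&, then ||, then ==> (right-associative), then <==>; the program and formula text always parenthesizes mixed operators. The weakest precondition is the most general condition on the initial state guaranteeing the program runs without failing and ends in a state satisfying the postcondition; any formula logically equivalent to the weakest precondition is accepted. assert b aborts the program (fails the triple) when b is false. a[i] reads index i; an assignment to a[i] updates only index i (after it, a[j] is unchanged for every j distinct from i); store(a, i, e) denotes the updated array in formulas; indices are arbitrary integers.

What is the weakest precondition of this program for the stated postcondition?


Working backward. After the program, the postcondition acc - 2 <= 7 must hold; in canonical form it is acc <= 9.
Then branch requires 3*k < 5 && acc + 3*k == 3 && acc <= 9; else branch requires 2*g <= 2*k + 5.
Before the if: ((a[tot + 2] + 2*g == -6 || 3*k + tot >= arr[1] + g + 12) ==> (3*k < 5 && acc + 3*k == 3 && acc <= 9)) && ((!(a[tot + 2] + 2*g == -6 || 3*k + tot >= arr[1] + g + 12)) ==> 2*g <= 2*k + 5)
Before a[tot + 3] := 3*g - 8: ((store(a, tot + 3, 3*g - 8)[tot + 2] + 2*g == -6 || 3*k + tot >= arr[1] + g + 12) ==> (3*k < 5 && acc + 3*k == 3 && acc <= 9)) && ((!(store(a, tot + 3, 3*g - 8)[tot + 2] + 2*g == -6 || 3*k + tot >= arr[1] + g + 12)) ==> 2*g <= 2*k + 5)
Answer: WP = ((store(a, tot + 3, 3*g - 8)[tot + 2] + 2*g == -6 || 3*k + tot >= arr[1] + g + 12) ==> (3*k < 5 && acc + 3*k == 3 && acc <= 9)) && ((!(store(a, tot + 3, 3*g - 8)[tot + 2] + 2*g == -6 || 3*k + tot >= arr[1] + g + 12)) ==> 2*g <= 2*k + 5)


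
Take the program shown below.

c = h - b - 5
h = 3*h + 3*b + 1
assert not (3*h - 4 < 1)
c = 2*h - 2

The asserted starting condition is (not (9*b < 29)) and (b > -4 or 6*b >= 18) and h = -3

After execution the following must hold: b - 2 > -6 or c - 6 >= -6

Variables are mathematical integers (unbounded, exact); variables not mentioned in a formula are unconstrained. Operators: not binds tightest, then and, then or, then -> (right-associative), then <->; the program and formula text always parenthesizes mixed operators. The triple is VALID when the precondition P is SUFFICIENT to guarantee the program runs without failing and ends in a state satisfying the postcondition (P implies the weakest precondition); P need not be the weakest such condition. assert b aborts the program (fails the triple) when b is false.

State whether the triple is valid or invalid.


Working backward. After the program, the postcondition b - 2 > -6 or c - 6 >= -6 must hold; in canonical form it is b > -4 or c >= 0.
Before c := 2*h - 2: b > -4 or 2*h >= 2
Before assert not (3*h - 4 < 1): (not (3*h < 5)) and (b > -4 or 2*h >= 2)
Before h := 3*h + 3*b + 1: (not (9*b + 9*h < 2)) and (b > -4 or 6*b + 6*h >= 0)
Before c := h - b - 5: (not (9*b + 9*h < 2)) and (b > -4 or 6*b + 6*h >= 0)
The weakest precondition is (not (9*b + 9*h < 2)) and (b > -4 or 6*b + 6*h >= 0).
Check whether (not (9*b < 29)) and (b > -4 or 6*b >= 18) and h = -3 implies it.
Every state satisfying the precondition satisfies the weakest precondition: the implication holds.
Answer: valid


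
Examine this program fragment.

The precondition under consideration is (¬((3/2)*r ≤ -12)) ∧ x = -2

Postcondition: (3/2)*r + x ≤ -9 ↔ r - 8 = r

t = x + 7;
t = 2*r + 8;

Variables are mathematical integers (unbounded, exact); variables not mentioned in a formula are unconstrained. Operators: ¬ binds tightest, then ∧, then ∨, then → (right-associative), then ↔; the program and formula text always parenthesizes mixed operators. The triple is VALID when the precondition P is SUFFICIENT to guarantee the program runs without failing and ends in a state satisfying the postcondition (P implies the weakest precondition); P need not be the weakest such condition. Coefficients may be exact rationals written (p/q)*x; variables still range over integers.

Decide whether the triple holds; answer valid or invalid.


Working backward. After the program, the postcondition (3/2)*r + x ≤ -9 ↔ r - 8 = r must hold; in canonical form it is ¬((3/2)*r + x ≤ -9).
Before t := 2*r + 8: ¬((3/2)*r + x ≤ -9)
Before t := x + 7: ¬((3/2)*r + x ≤ -9)
The weakest precondition is ¬((3/2)*r + x ≤ -9).
Check whether (¬((3/2)*r ≤ -12)) ∧ x = -2 implies it.
Countermodel: at the initial state r = -7, x = -2, the precondition holds but the weakest precondition fails.
Answer: invalid


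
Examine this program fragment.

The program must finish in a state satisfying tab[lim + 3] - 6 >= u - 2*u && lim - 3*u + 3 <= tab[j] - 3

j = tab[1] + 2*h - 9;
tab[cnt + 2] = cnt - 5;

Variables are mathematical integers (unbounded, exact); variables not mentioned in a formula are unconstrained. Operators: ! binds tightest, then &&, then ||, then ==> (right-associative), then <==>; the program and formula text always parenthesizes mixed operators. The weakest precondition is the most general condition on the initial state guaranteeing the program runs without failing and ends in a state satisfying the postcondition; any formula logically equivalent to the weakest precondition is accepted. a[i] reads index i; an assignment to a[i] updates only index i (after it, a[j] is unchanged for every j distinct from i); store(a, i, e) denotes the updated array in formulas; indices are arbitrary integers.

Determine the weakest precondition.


Working backward. After the program, the postcondition tab[lim + 3] - 6 >= u - 2*u && lim - 3*u + 3 <= tab[j] - 3 must hold; in canonical form it is tab[lim + 3] + u >= 6 && lim <= tab[j] + 3*u - 6.
Before tab[cnt + 2] := cnt - 5: store(tab, cnt + 2, cnt - 5)[lim + 3] + u >= 6 && lim <= store(tab, cnt + 2, cnt - 5)[j] + 3*u - 6
Before j := tab[1] + 2*h - 9: store(tab, cnt + 2, cnt - 5)[lim + 3] + u >= 6 && lim <= store(tab, cnt + 2, cnt - 5)[tab[1] + 2*h - 9] + 3*u - 6
Answer: WP = store(tab, cnt + 2, cnt - 5)[lim + 3] + u >= 6 && lim <= store(tab, cnt + 2, cnt - 5)[tab[1] + 2*h - 9] + 3*u - 6


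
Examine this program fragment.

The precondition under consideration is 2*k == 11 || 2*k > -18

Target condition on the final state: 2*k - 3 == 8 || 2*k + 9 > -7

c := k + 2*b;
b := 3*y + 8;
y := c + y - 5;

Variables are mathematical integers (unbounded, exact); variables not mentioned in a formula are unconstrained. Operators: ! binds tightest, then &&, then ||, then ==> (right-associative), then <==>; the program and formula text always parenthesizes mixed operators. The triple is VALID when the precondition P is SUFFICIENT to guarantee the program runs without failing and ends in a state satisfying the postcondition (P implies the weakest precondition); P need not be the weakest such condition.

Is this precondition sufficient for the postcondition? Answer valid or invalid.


Working backward. After the program, the postcondition 2*k - 3 == 8 || 2*k + 9 > -7 must hold; in canonical form it is 2*k == 11 || 2*k > -16.
Before y := c + y - 5: 2*k == 11 || 2*k > -16
Before b := 3*y + 8: 2*k == 11 || 2*k > -16
Before c := k + 2*b: 2*k == 11 || 2*k > -16
The weakest precondition is 2*k == 11 || 2*k > -16.
Check whether 2*k == 11 || 2*k > -18 implies it.
Countermodel: at the initial state k = -8, the precondition holds but the weakest precondition fails.
Answer: invalid


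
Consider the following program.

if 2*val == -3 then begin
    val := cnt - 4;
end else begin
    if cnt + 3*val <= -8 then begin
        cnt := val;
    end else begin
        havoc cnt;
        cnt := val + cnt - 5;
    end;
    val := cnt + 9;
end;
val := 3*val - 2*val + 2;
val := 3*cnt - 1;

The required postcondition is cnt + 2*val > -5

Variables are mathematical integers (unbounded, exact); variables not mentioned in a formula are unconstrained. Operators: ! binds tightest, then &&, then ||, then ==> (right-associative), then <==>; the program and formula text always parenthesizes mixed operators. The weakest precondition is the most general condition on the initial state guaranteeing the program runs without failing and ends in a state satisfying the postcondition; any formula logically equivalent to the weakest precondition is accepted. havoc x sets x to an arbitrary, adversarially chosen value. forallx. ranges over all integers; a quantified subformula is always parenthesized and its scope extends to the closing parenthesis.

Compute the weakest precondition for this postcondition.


Working backward. After the program, cnt + 2*val > -5 must hold.
Before val := 3*cnt - 1: 7*cnt > -3
Before val := 3*val - 2*val + 2: 7*cnt > -3
Then branch requires 7*cnt > -3; else branch requires (cnt + 3*val <= -8 ==> 7*val > -3) && ((!(cnt + 3*val <= -8)) ==> (forall cnt_1. 7*cnt_1 + 7*val > 32)).
Before the if: (2*val == -3 ==> 7*cnt > -3) && ((!(2*val == -3)) ==> ((cnt + 3*val <= -8 ==> 7*val > -3) && ((!(cnt + 3*val <= -8)) ==> (forall cnt_1. 7*cnt_1 + 7*val > 32))))
Answer: WP = (2*val == -3 ==> 7*cnt > -3) && ((!(2*val == -3)) ==> ((cnt + 3*val <= -8 ==> 7*val > -3) && ((!(cnt + 3*val <= -8)) ==> (forall cnt_1. 7*cnt_1 + 7*val > 32))))


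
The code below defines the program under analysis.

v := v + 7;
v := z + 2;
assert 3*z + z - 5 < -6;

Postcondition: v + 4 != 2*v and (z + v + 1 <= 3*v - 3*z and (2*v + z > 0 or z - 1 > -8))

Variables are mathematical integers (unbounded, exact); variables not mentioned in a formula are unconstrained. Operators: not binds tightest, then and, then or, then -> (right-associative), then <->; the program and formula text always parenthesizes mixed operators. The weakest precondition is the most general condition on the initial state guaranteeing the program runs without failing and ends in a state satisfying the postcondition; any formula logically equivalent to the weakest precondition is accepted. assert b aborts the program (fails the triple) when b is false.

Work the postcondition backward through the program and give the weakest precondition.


Working backward. After the program, the postcondition v + 4 != 2*v and (z + v + 1 <= 3*v - 3*z and (2*v + z > 0 or z - 1 > -8)) must hold; in canonical form it is v != 4 and 4*z <= 2*v - 1 and (2*v + z > 0 or z > -7).
Before assert 3*z + z - 5 < -6: 4*z < -1 and v != 4 and 4*z <= 2*v - 1 and (2*v + z > 0 or z > -7)
Before v := z + 2: 4*z < -1 and z != 2 and 2*z <= 3 and (3*z > -4 or z > -7)
Before v := v + 7: 4*z < -1 and z != 2 and 2*z <= 3 and (3*z > -4 or z > -7)
Answer: WP = 4*z < -1 and z != 2 and 2*z <= 3 and (3*z > -4 or z > -7)


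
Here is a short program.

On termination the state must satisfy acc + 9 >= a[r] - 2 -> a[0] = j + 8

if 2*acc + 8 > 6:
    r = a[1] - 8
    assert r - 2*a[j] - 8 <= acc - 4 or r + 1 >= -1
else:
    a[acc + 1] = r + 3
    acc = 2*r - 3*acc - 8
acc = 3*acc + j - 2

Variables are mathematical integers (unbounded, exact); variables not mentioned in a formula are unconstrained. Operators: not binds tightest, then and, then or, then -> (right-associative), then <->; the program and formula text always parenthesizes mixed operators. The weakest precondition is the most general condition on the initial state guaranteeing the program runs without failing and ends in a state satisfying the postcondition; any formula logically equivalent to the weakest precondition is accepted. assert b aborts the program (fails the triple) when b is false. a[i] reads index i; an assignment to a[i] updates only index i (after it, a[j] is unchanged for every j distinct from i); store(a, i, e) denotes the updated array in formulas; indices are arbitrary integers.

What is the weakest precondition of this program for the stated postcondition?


Working backward. After the program, the postcondition acc + 9 >= a[r] - 2 -> a[0] = j + 8 must hold; in canonical form it is acc >= a[r] - 11 -> a[0] = j + 8.
Before acc := 3*acc + j - 2: 3*acc + j >= a[r] - 9 -> a[0] = j + 8
Then branch requires (a[1] <= 2*a[j] + acc + 12 or a[1] >= 6) and (3*acc + j >= a[a[1] - 8] - 9 -> a[0] = j + 8); else branch requires j + 6*r >= store(a, acc + 1, r + 3)[r] + 9*acc + 15 -> store(a, acc + 1, r + 3)[0] = j + 8.
Before the if: (2*acc > -2 -> ((a[1] <= 2*a[j] + acc + 12 or a[1] >= 6) and (3*acc + j >= a[a[1] - 8] - 9 -> a[0] = j + 8))) and ((not (2*acc > -2)) -> (j + 6*r >= store(a, acc + 1, r + 3)[r] + 9*acc + 15 -> store(a, acc + 1, r + 3)[0] = j + 8))
Answer: WP = (2*acc > -2 -> ((a[1] <= 2*a[j] + acc + 12 or a[1] >= 6) and (3*acc + j >= a[a[1] - 8] - 9 -> a[0] = j + 8))) and ((not (2*acc > -2)) -> (j + 6*r >= store(a, acc + 1, r + 3)[r] + 9*acc + 15 -> store(a, acc + 1, r + 3)[0] = j + 8))
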